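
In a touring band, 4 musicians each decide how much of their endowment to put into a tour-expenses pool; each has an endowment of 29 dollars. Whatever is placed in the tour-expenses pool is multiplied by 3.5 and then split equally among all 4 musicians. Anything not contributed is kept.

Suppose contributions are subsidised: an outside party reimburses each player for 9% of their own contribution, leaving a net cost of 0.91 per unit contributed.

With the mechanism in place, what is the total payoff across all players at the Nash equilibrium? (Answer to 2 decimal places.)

Even with the mechanism, each unit contributed returns only (3.5/4) / 0.91 = 0.9615 per unit of net cost, so contributing nothing is still dominant.
Everyone keeps their endowment and the group total is 4 × 29 = 116.

116.00 dollars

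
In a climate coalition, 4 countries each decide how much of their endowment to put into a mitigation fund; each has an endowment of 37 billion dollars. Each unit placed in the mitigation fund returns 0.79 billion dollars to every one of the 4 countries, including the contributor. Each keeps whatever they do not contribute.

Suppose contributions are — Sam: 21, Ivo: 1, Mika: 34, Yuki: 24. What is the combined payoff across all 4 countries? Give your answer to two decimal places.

320.80 billion dollars

Total contributed: 21 + 1 + 34 + 24 = 80; total kept: 4 × 37 − 80 = 68.
The mitigation fund pays out 0.79 × 4 × 80 = 252.80 in aggregate.
Group total = 68 + 252.80 = 320.80.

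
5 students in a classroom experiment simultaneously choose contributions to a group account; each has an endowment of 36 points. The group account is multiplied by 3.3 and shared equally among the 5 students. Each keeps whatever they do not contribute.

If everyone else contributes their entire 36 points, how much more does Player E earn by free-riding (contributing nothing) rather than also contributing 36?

12.24 points

Switching from a contribution of 36 to 0 lets Player E keep an extra 36 points, but lowers the group account by 36, which costs Player E their own share of that drop: 3.3/5 × 36 = 23.76.
Net gain = 36 − 23.76 = 12.24. The private return per contributed unit (0.6600) is below 1, so free-riding is indeed the best response regardless of what the others do.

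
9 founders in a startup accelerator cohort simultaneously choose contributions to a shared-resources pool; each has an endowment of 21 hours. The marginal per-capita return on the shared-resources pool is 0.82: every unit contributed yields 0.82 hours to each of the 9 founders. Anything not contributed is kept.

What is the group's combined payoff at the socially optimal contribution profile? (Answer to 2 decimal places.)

1394.82 hours

Each contributed unit returns 7.380 to the group as a whole (0.82 to each of 9 players), which exceeds 1, so the social optimum is full contribution: group total = 7.380 × 189 = 1394.82.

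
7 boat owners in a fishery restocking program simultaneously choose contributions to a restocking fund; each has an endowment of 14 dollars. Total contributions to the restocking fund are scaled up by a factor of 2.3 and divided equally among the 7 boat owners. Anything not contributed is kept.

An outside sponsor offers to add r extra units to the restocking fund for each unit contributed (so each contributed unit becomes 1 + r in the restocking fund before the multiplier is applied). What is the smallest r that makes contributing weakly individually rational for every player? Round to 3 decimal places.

With matching at rate r, one contributed unit becomes (1 + r) in the restocking fund and returns 2.3 × (1 + r) / 7 to the contributor.
Setting this equal to 1: 1 + r = 7/2.3 = 3.0435.
So the minimum matching rate is r = 3.0435 − 1 = 2.043.

2.043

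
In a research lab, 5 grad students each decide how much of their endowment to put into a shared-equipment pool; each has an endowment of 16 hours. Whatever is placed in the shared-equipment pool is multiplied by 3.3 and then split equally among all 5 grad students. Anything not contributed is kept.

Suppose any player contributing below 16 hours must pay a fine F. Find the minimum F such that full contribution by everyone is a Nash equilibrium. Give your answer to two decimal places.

Given the others contribute fully, the best deviation is to contribute 0 (any partial contribution still incurs the fine and gives up units whose private return 0.6600 is below 1).
Deviating from 16 to 0 saves 16 hours but forfeits the deviator's share of the drop in the shared-equipment pool: 3.3/5 × 16 = 10.56.
So the deviation gain is 16 − 10.56 = 5.44, and the fine must be at least 5.44 hours to wipe it out.

5.44 hours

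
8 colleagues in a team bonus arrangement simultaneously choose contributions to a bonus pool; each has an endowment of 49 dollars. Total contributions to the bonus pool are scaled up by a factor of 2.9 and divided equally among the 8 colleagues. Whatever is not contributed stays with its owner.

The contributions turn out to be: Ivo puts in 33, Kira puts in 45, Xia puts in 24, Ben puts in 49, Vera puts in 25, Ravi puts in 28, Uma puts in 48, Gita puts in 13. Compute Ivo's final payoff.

Total contributed: 33 + 45 + 24 + 49 + 25 + 28 + 48 + 13 = 265.
Each receives 2.9 × 265 / 8 = 96.06 from the bonus pool.
Ivo keeps 49 − 33 = 16, so Ivo's payoff is 16 + 96.06 = 112.06.

112.06 dollars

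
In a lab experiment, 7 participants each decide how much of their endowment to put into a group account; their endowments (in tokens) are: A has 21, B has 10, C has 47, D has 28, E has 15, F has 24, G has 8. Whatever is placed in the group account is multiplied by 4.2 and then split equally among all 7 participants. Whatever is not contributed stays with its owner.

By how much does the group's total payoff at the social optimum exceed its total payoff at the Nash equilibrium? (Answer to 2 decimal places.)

489.60 tokens

The private return per contributed unit is 4.2/7 = 0.6000 < 1 for every player regardless of endowment, so the Nash equilibrium is zero contribution and the group total is Σ E_j = 21 + 10 + 47 + 28 + 15 + 24 + 8 = 153.
Each contributed unit returns 4.200 to the group, so the social optimum is full contribution by everyone: group total = 4.200 × 153 = 642.60.
Efficiency loss = (4.200 − 1) × 153 = 489.60.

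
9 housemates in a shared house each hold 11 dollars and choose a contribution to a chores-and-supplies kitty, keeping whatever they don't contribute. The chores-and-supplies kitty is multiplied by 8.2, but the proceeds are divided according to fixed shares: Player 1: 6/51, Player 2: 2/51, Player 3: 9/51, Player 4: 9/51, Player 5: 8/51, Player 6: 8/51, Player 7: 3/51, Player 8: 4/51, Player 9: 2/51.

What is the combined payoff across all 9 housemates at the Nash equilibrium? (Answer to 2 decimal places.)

415.80 dollars

Player j's private return per contributed unit is 8.2 × (j's share). Contributing is weakly dominant for j when that share is at least 1/8.2 = 0.1220, and contributing 0 is dominant otherwise.
Player 3, Player 4, Player 5 and Player 6 clear that bar, contributing 11 each; the remaining 5 contribute 0. Total contributed: 44.
The chores-and-supplies kitty pays out 8.2 × 44 = 360.80 in total (split across the unequal shares, but the aggregate is all that matters for the group sum).
The 5 free-riders keep 11 each, adding 55. Group total = 55 + 360.80 = 415.80.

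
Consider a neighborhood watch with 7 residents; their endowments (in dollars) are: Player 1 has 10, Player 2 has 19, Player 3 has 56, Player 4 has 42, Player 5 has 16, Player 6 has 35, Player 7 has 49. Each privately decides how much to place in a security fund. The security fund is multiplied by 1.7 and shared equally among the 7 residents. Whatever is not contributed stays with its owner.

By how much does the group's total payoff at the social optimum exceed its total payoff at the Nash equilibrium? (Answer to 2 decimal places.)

The private return per contributed unit is 1.7/7 = 0.2429 < 1 for every player regardless of endowment, so the Nash equilibrium is zero contribution and the group total is Σ E_j = 10 + 19 + 56 + 42 + 16 + 35 + 49 = 227.
Each contributed unit returns 1.700 to the group, so the social optimum is full contribution by everyone: group total = 1.700 × 227 = 385.90.
Efficiency loss = (1.700 − 1) × 227 = 158.90.

158.90 dollars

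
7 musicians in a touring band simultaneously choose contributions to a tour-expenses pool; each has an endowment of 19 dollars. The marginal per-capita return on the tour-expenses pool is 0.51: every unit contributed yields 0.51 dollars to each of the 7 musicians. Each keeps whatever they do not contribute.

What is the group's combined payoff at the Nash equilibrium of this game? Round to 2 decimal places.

The private return per contributed unit is 0.51 < 1, so contributing 0 is dominant for every player. At the Nash equilibrium everyone keeps their 19, and the group total is 7 × 19 = 133.

133.00 dollars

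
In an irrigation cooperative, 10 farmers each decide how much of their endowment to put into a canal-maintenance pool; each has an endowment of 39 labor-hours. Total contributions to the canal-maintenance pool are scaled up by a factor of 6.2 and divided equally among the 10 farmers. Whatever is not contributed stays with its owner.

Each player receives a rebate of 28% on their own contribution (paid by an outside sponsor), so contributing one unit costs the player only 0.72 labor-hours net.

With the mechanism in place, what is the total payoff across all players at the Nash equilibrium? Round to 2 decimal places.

Even with the mechanism, each unit contributed returns only (6.2/10) / 0.72 = 0.8611 per unit of net cost, so contributing nothing is still dominant.
At the Nash equilibrium no one contributes; group total payoff = 10 × 39 = 390.

390.00 labor-hours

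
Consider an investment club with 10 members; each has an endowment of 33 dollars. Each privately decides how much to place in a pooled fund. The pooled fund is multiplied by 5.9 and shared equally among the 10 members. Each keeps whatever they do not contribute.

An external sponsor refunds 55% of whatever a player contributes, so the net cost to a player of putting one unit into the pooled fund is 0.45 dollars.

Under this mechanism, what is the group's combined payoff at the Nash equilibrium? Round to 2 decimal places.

2128.50 dollars

Under the mechanism each unit contributed yields (5.9/10) / 0.45 = 1.3111 back to its contributor per unit of net cost, which exceeds 1, making full contribution the dominant choice for everyone.
At the Nash equilibrium everyone contributes 33. Group total payoff = 10 × (33 × 0.55 + 5.9 × 33) = 2128.50.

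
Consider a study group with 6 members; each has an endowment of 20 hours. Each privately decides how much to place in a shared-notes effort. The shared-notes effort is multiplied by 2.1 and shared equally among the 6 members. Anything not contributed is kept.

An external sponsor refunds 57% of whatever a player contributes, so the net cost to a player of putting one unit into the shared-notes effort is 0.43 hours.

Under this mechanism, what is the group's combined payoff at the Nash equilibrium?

The effective private return is (2.1/6) / 0.43 = 0.8140, which is still under 1, so the mechanism doesn't change anyone's dominant strategy: zero contribution.
At the Nash equilibrium no one contributes; group total payoff = 6 × 20 = 120.

120.00 hours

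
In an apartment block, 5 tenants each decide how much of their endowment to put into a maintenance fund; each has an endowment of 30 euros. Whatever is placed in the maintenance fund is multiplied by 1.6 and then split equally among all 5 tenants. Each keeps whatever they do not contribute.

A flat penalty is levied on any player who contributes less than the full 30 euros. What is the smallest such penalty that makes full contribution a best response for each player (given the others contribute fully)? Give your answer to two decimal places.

Given the others contribute fully, the best deviation is to contribute 0 (any partial contribution still incurs the fine and gives up units whose private return 0.3200 is below 1).
Deviating from 30 to 0 saves 30 euros but forfeits the deviator's share of the drop in the maintenance fund: 1.6/5 × 30 = 9.60.
So the deviation gain is 30 − 9.60 = 20.40, and the fine must be at least 20.40 euros to wipe it out.

20.40 euros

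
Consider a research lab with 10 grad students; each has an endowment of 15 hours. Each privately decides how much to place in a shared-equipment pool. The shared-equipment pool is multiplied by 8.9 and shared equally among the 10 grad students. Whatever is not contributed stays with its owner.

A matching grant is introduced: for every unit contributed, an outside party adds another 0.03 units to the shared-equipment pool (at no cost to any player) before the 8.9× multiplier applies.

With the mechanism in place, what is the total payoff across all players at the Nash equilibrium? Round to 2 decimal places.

With the mechanism, a contributed unit returns 8.9 × 1.03 / 10 = 0.9167 per unit of net cost — still below 1 — so contributing 0 remains dominant for every player.
At the Nash equilibrium no one contributes; group total payoff = 10 × 15 = 150.

150.00 hours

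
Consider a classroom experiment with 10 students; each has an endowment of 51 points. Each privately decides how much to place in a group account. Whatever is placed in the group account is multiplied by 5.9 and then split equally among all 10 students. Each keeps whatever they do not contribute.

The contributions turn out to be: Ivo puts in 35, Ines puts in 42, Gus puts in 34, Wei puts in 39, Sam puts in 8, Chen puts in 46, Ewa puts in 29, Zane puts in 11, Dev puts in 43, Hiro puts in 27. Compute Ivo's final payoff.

Total contributed: 35 + 42 + 34 + 39 + 8 + 46 + 29 + 11 + 43 + 27 = 314.
Each receives 5.9 × 314 / 10 = 185.26 from the group account.
Ivo keeps 51 − 35 = 16, so Ivo's payoff is 16 + 185.26 = 201.26.

201.26 points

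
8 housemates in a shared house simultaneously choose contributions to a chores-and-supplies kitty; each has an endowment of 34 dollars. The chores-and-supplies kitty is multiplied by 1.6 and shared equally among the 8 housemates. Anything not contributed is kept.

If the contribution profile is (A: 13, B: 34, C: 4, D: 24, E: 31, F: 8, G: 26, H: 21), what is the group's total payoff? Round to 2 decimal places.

368.60 dollars

Total contributed: 13 + 34 + 4 + 24 + 31 + 8 + 26 + 21 = 161; total kept: 8 × 34 − 161 = 111.
The chores-and-supplies kitty pays out 1.6 × 161 = 257.60 in aggregate.
Group total = 111 + 257.60 = 368.60.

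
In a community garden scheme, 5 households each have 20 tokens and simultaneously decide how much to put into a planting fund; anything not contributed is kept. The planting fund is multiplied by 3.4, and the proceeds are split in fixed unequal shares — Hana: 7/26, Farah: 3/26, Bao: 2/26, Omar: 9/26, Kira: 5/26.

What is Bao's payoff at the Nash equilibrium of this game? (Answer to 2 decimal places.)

25.23 tokens

Each unit j contributes comes back to j as 3.4 × (j's share), so j prefers to contribute only if that share exceeds 1/3.4 = 0.2941; otherwise keeping the unit dominates.
Omar alone (share 9/26) is above the threshold, contributing 20; the remaining 4 contribute 0. Total contributed: 20.
Bao keeps 20 and receives 3.4 × 20 × 2/26 = 5.23 from the planting fund, for a payoff of 25.23.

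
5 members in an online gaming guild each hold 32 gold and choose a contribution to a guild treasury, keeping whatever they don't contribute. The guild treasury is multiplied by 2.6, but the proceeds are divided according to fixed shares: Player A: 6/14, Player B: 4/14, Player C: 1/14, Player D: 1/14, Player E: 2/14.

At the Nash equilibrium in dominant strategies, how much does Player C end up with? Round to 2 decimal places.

Each unit j contributes comes back to j as 2.6 × (j's share), so j prefers to contribute only if that share exceeds 1/2.6 = 0.3846; otherwise keeping the unit dominates.
Only Player A (6/14) clears that bar, contributing 32; the remaining 4 contribute 0. Total contributed: 32.
Player C keeps 32 and receives 2.6 × 32 × 1/14 = 5.94 from the guild treasury, for a payoff of 37.94.

37.94 gold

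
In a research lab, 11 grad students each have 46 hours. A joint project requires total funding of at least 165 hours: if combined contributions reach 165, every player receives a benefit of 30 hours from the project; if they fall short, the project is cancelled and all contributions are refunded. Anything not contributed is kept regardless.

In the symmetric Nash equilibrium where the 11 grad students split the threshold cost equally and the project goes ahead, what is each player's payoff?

61 hours

Equal share of the threshold: 165/11 = 15.
At this profile no one gains by cutting their contribution: any cut drops the total below 165, the project is cancelled, contributions are refunded, and the deviator ends with 46, which is less than 46 − 15 + 30 = 61. Contributing more than 15 just wastes the excess. So contributing exactly 15 is a best response.
Each player's payoff: 46 − 15 + 30 = 61.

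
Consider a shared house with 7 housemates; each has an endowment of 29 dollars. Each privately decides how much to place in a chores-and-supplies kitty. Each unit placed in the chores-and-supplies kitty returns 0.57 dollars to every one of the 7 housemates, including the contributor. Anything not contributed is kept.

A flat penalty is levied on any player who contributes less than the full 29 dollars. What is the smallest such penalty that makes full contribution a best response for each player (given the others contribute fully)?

12.47 dollars

Given the others contribute fully, the best deviation is to contribute 0 (any partial contribution still incurs the fine and gives up units whose private return 0.57 is below 1).
Deviating from 29 to 0 saves 29 dollars but forfeits the deviator's share of the drop in the chores-and-supplies kitty: 0.57 × 29 = 16.53.
So the deviation gain is 29 − 16.53 = 12.47, and the fine must be at least 12.47 dollars to wipe it out.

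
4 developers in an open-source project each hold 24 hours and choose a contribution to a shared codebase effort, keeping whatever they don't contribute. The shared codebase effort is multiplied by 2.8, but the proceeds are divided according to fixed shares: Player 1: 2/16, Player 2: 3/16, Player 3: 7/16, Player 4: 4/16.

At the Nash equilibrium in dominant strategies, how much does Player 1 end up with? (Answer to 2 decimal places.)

A player with share s gets back 2.8·s per unit contributed, so full contribution is dominant for anyone with s > 1/2.8 = 0.3571 and zero contribution is dominant for anyone below.
Player 3 alone (share 7/16) is above the threshold, contributing 24; the remaining 3 contribute 0. Total contributed: 24.
Player 1 keeps 24 and receives 2.8 × 24 × 2/16 = 8.40 from the shared codebase effort, for a payoff of 32.40.

32.40 hours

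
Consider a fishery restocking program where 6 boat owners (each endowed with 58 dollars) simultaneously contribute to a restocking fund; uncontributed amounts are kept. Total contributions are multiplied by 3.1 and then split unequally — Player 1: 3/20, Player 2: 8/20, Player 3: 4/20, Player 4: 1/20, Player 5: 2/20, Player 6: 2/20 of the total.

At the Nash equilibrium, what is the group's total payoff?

469.80 dollars

For player j, contributing a unit is worthwhile iff 3.1 × (j's share) ≥ 1, i.e. iff j's share is at least 0.3226.
The only share above 0.3226 is Player 2's 8/20, contributing 58; the remaining 5 contribute 0. Total contributed: 58.
The restocking fund pays out 3.1 × 58 = 179.80 in total (split across the unequal shares, but the aggregate is all that matters for the group sum).
The 5 free-riders keep 58 each, adding 290. Group total = 290 + 179.80 = 469.80.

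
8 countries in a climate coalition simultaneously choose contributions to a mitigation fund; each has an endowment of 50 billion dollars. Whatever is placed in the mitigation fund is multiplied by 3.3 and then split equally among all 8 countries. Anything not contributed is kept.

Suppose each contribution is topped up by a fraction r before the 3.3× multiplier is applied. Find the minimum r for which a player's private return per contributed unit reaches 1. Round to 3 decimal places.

1.424

With matching at rate r, one contributed unit becomes (1 + r) in the mitigation fund and returns 3.3 × (1 + r) / 8 to the contributor.
Setting this equal to 1: 1 + r = 8/3.3 = 2.4242.
So the minimum matching rate is r = 2.4242 − 1 = 1.424.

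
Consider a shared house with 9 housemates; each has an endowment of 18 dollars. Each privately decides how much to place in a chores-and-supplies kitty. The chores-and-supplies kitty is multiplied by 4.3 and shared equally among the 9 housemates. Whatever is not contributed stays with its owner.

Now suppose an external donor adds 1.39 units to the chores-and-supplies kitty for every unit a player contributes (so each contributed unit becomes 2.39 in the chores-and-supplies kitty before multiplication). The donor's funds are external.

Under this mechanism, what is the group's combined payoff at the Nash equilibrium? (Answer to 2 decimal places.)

1664.87 dollars

The effective private return per unit is now 4.3 × 2.39 / 9 = 1.1419 > 1, so every player's dominant strategy flips to full contribution.
At the Nash equilibrium everyone contributes 18. Group total payoff = 4.3 × 2.39 × 162 = 1664.87.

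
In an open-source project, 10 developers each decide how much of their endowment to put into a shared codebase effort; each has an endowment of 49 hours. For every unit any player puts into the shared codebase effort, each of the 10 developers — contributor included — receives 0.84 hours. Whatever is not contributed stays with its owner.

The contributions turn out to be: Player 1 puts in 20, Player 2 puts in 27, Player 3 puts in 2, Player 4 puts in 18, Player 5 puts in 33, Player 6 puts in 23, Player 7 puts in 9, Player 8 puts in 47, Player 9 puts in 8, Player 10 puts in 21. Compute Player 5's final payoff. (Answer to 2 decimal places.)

Total contributed: 20 + 27 + 2 + 18 + 33 + 23 + 9 + 47 + 8 + 21 = 208.
Each receives 0.84 × 208 = 174.72 from the shared codebase effort.
Player 5 keeps 49 − 33 = 16, so Player 5's payoff is 16 + 174.72 = 190.72.

190.72 hours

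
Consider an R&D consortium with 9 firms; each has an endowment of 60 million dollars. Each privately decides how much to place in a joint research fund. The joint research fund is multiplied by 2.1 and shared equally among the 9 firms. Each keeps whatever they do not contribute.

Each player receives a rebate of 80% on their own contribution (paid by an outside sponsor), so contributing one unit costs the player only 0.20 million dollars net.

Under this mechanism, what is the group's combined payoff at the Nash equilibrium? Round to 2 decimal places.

1566.00 million dollars

With the mechanism, a contributed unit returns (2.1/9) / 0.20 = 1.1667 per unit of net cost to the contributor — now above 1 — so contributing fully is weakly dominant for every player.
At the Nash equilibrium everyone contributes 60. Group total payoff = 9 × (60 × 0.80 + 2.1 × 60) = 1566.00.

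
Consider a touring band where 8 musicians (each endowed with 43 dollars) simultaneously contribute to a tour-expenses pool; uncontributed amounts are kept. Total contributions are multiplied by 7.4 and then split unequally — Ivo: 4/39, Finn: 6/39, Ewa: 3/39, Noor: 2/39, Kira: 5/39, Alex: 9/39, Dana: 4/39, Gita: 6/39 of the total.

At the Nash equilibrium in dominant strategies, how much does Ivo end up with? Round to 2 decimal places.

140.91 dollars

A player with share s gets back 7.4·s per unit contributed, so full contribution is dominant for anyone with s > 1/7.4 = 0.1351 and zero contribution is dominant for anyone below.
The shares above 0.1351 belong to Finn, Alex and Gita, contributing 43 each; the remaining 5 contribute 0. Total contributed: 129.
Ivo keeps 43 and receives 7.4 × 129 × 4/39 = 97.91 from the tour-expenses pool, for a payoff of 140.91.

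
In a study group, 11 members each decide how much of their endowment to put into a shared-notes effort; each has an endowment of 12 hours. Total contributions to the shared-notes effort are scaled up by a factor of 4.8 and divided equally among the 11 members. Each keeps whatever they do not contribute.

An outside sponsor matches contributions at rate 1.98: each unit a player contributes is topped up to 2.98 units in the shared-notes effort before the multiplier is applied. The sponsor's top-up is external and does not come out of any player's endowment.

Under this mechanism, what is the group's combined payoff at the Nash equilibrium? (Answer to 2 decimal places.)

1888.13 hours

Under the mechanism each unit contributed yields 4.8 × 2.98 / 11 = 1.3004 back to its contributor per unit of net cost, which exceeds 1, making full contribution the dominant choice for everyone.
So the Nash equilibrium is full contribution by all 11; the group earns 4.8 × 2.98 × 132 = 1888.13.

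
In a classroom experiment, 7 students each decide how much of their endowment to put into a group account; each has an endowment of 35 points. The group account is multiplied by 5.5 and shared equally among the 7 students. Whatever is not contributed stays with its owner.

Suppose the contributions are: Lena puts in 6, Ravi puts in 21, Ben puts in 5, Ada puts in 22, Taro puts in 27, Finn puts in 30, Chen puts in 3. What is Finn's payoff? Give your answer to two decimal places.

94.57 points

Total contributed: 6 + 21 + 5 + 22 + 27 + 30 + 3 = 114.
Each receives 5.5 × 114 / 7 = 89.57 from the group account.
Finn keeps 35 − 30 = 5, so Finn's payoff is 5 + 89.57 = 94.57.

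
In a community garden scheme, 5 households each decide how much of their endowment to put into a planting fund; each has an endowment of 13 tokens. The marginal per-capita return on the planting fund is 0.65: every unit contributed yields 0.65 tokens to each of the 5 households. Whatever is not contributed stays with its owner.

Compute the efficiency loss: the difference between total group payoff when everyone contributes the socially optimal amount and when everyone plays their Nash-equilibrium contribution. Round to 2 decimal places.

146.25 tokens

The private return per contributed unit is 0.65 < 1, so contributing 0 is dominant for every player. At the Nash equilibrium everyone keeps their 13, and the group total is 5 × 13 = 65.
Each contributed unit returns 3.250 to the group as a whole (0.65 to each of 5 players), which exceeds 1, so the social optimum is full contribution: group total = 3.250 × 65 = 211.25.
Efficiency loss = 211.25 − 65 = 146.25.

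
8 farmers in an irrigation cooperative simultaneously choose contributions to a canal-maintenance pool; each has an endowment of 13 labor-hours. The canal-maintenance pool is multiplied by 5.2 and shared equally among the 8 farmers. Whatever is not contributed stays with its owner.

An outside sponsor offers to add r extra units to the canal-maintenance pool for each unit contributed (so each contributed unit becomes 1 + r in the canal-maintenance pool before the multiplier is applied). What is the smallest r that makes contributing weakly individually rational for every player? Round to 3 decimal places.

With matching at rate r, one contributed unit becomes (1 + r) in the canal-maintenance pool and returns 5.2 × (1 + r) / 8 to the contributor.
Setting this equal to 1: 1 + r = 8/5.2 = 1.5385.
So the minimum matching rate is r = 1.5385 − 1 = 0.538.

0.538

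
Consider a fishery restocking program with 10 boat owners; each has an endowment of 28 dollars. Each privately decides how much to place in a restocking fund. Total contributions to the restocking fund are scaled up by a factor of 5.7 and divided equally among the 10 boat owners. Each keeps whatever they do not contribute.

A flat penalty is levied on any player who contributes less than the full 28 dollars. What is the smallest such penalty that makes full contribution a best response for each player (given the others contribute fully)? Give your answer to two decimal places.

Given the others contribute fully, the best deviation is to contribute 0 (any partial contribution still incurs the fine and gives up units whose private return 0.5700 is below 1).
Deviating from 28 to 0 saves 28 dollars but forfeits the deviator's share of the drop in the restocking fund: 5.7/10 × 28 = 15.96.
So the deviation gain is 28 − 15.96 = 12.04, and the fine must be at least 12.04 dollars to wipe it out.

12.04 dollars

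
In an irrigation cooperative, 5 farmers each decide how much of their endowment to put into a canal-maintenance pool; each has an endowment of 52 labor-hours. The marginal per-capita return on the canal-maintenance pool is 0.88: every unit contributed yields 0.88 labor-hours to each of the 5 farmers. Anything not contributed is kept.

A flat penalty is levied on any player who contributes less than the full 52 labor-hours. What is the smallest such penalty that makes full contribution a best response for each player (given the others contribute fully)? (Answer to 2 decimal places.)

6.24 labor-hours

Given the others contribute fully, the best deviation is to contribute 0 (any partial contribution still incurs the fine and gives up units whose private return 0.88 is below 1).
Deviating from 52 to 0 saves 52 labor-hours but forfeits the deviator's share of the drop in the canal-maintenance pool: 0.88 × 52 = 45.76.
So the deviation gain is 52 − 45.76 = 6.24, and the fine must be at least 6.24 labor-hours to wipe it out.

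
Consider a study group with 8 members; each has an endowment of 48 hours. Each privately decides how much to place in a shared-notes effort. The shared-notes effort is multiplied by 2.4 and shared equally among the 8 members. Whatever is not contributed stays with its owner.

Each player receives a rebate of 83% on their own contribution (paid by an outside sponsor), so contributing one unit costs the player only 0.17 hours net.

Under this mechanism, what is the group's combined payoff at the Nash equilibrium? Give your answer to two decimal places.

Under the mechanism each unit contributed yields (2.4/8) / 0.17 = 1.7647 back to its contributor per unit of net cost, which exceeds 1, making full contribution the dominant choice for everyone.
At the Nash equilibrium everyone contributes 48. Group total payoff = 8 × (48 × 0.83 + 2.4 × 48) = 1240.32.

1240.32 hours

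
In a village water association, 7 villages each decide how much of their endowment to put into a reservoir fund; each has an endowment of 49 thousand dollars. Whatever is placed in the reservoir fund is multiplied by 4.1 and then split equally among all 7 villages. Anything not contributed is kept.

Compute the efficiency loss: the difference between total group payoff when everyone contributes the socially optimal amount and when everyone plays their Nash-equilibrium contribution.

Each contributed unit returns 4.1/7 = 0.5857 to its contributor — below 1 — so contributing 0 is dominant for every player. At the Nash equilibrium everyone keeps their 49, and the group total is 7 × 49 = 343.
Each contributed unit returns 4.100 to the group as a whole (0.5857 to each of 7 players), which exceeds 1, so the social optimum is full contribution: group total = 4.100 × 343 = 1406.30.
Efficiency loss = 1406.30 − 343 = 1063.30.

1063.30 thousand dollars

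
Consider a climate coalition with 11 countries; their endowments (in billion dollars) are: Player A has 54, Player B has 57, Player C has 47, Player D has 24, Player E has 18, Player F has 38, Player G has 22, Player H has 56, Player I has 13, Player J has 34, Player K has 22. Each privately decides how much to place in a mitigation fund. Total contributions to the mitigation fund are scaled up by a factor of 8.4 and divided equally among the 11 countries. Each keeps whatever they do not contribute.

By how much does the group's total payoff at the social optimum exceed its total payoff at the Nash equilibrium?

The private return per contributed unit is 8.4/11 = 0.7636 < 1 for every player regardless of endowment, so the Nash equilibrium is zero contribution and the group total is Σ E_j = 54 + 57 + 47 + 24 + 18 + 38 + 22 + 56 + 13 + 34 + 22 = 385.
Each contributed unit returns 8.400 to the group, so the social optimum is full contribution by everyone: group total = 8.400 × 385 = 3234.00.
Efficiency loss = (8.400 − 1) × 385 = 2849.00.

2849.00 billion dollars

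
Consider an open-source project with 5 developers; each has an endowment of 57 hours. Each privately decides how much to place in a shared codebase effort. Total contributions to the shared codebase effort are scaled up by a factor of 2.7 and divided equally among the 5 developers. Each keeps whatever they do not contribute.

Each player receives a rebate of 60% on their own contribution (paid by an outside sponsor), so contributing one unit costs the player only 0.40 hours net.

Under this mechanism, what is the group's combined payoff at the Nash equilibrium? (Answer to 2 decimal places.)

Under the mechanism each unit contributed yields (2.7/5) / 0.40 = 1.3500 back to its contributor per unit of net cost, which exceeds 1, making full contribution the dominant choice for everyone.
So the Nash equilibrium is full contribution by all 5; the group earns 5 × (57 × 0.60 + 2.7 × 57) = 940.50.

940.50 hours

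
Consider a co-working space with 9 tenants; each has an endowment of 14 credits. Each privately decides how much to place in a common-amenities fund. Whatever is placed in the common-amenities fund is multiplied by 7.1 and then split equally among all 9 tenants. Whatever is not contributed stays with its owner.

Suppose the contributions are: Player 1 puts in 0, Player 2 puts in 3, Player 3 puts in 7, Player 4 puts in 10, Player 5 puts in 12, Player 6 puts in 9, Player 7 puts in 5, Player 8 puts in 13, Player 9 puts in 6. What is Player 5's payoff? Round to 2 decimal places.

53.28 credits

Total contributed: 0 + 3 + 7 + 10 + 12 + 9 + 5 + 13 + 6 = 65.
Each receives 7.1 × 65 / 9 = 51.28 from the common-amenities fund.
Player 5 keeps 14 − 12 = 2, so Player 5's payoff is 2 + 51.28 = 53.28.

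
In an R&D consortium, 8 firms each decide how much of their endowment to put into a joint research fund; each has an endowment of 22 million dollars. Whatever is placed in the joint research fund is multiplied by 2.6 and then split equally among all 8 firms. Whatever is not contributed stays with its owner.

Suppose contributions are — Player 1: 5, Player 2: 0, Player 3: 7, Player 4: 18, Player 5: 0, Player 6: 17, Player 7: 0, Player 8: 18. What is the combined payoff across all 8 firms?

Total contributed: 5 + 0 + 7 + 18 + 0 + 17 + 0 + 18 = 65; total kept: 8 × 22 − 65 = 111.
The joint research fund pays out 2.6 × 65 = 169.00 in aggregate.
Group total = 111 + 169.00 = 280.00.

280.00 million dollars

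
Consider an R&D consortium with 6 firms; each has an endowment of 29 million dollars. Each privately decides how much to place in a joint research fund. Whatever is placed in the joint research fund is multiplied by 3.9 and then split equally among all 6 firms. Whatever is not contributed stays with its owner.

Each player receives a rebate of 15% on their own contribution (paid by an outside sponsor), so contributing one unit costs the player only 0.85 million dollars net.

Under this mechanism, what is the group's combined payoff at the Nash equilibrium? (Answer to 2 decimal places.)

174.00 million dollars

The effective private return is (3.9/6) / 0.85 = 0.7647, which is still under 1, so the mechanism doesn't change anyone's dominant strategy: zero contribution.
At the Nash equilibrium no one contributes; group total payoff = 6 × 29 = 174.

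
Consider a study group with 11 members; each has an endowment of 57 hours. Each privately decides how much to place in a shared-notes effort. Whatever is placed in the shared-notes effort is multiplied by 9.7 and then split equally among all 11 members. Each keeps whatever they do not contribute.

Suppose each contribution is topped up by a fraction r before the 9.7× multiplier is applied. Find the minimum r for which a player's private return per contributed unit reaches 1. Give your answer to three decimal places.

With matching at rate r, one contributed unit becomes (1 + r) in the shared-notes effort and returns 9.7 × (1 + r) / 11 to the contributor.
Setting this equal to 1: 1 + r = 11/9.7 = 1.1340.
So the minimum matching rate is r = 1.1340 − 1 = 0.134.

0.134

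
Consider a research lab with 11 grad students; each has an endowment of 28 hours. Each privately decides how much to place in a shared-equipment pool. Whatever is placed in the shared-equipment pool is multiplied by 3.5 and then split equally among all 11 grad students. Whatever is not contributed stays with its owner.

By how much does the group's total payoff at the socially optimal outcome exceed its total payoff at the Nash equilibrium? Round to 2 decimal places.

770.00 hours

Each contributed unit returns 3.5/11 = 0.3182 to its contributor — below 1 — so contributing 0 is dominant for every player. At the Nash equilibrium everyone keeps their 28, and the group total is 11 × 28 = 308.
Each contributed unit returns 3.500 to the group as a whole (0.3182 to each of 11 players), which exceeds 1, so the social optimum is full contribution: group total = 3.500 × 308 = 1078.00.
Efficiency loss = 1078.00 − 308 = 770.00.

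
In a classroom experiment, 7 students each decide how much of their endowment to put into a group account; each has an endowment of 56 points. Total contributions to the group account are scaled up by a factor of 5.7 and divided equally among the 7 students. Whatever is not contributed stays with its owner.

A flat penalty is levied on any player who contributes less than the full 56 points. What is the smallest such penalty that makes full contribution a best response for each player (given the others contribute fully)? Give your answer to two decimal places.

10.40 points

Given the others contribute fully, the best deviation is to contribute 0 (any partial contribution still incurs the fine and gives up units whose private return 0.8143 is below 1).
Deviating from 56 to 0 saves 56 points but forfeits the deviator's share of the drop in the group account: 5.7/7 × 56 = 45.60.
So the deviation gain is 56 − 45.60 = 10.40, and the fine must be at least 10.40 points to wipe it out.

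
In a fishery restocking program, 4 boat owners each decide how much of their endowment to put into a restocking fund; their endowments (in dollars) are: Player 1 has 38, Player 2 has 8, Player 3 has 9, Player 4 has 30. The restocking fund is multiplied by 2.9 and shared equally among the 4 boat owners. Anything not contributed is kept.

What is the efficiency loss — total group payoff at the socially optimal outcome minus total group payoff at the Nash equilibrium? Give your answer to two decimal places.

The private return per contributed unit is 2.9/4 = 0.7250 < 1 for every player regardless of endowment, so the Nash equilibrium is zero contribution and the group total is Σ E_j = 38 + 8 + 9 + 30 = 85.
Each contributed unit returns 2.900 to the group, so the social optimum is full contribution by everyone: group total = 2.900 × 85 = 246.50.
Efficiency loss = (2.900 − 1) × 85 = 161.50.

161.50 dollars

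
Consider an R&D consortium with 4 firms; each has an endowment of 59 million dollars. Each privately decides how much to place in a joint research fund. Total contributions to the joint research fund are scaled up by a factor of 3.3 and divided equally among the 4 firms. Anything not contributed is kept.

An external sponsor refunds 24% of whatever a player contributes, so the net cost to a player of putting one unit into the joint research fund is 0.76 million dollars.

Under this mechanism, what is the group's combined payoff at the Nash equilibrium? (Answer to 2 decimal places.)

835.44 million dollars

With the mechanism, a contributed unit returns (3.3/4) / 0.76 = 1.0855 per unit of net cost to the contributor — now above 1 — so contributing fully is weakly dominant for every player.
At the Nash equilibrium everyone contributes 59. Group total payoff = 4 × (59 × 0.24 + 3.3 × 59) = 835.44.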